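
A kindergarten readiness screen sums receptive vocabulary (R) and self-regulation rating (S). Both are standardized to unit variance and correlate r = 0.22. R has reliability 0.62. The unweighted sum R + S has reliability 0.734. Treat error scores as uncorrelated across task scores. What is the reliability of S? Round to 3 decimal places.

Var(R+S) = 2 + 2·0.22 = 2.440.
True-score variance = ρ_R + ρ_S + 2·0.22, so 0.734 = (0.62 + ρ_S + 0.44) / 2.440.
ρ_S = 0.734·2.440 − 0.62 − 0.44 = 0.731.

0.731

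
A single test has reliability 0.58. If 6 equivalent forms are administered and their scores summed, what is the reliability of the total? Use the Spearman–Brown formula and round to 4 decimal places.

ρ_k = kρ / (1 + (k−1)ρ) = 6·0.58 / (1 + 5·0.58) = 3.480 / 3.900 = 0.8923.

0.8923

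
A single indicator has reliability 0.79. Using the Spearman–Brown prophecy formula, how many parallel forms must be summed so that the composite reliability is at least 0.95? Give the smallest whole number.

k ≥ ρ*(1−ρ₁)/(ρ₁(1−ρ*)) = 0.95·0.21 / (0.79·0.05) = 5.051.
Smallest integer k = 6.

6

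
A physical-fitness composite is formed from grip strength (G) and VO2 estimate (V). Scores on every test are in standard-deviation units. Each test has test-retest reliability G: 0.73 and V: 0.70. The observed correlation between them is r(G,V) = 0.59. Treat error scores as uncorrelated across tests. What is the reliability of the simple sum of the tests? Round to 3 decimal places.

Var(G+V) = 2 + 2·[0.59] = 2 + 1.18 = 3.18.
Because errors are independent across components, Cov(Tᵢ,Tⱼ) = Cov(Xᵢ,Xⱼ); the off-diagonal part of the true-score variance is the same as above.
True-score variance = [0.73 + 0.70] + 1.18 = 1.43 + 1.18 = 2.61.
Reliability = 2.61 / 3.18 = 0.821.

0.821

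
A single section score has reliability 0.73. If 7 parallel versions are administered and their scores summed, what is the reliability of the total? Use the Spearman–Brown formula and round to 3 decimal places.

0.950

ρ_k = kρ / (1 + (k−1)ρ) = 7·0.73 / (1 + 6·0.73) = 5.110 / 5.380 = 0.950.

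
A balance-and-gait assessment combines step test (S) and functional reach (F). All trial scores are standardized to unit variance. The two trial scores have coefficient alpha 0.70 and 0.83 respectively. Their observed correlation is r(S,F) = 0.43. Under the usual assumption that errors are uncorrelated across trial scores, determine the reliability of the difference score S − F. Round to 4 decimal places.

0.5877

Var(S−F) = 1 + 1 − 2·0.43 = 2 − 0.86 = 1.14.
Under uncorrelated errors the observed covariances equal the true-score covariances, so only the own-variance terms attenuate.
True-score variance = [0.70 + 0.83] − 0.86 = 1.53 − 0.86 = 0.67.
Reliability = 0.67 / 1.14 = 0.5877.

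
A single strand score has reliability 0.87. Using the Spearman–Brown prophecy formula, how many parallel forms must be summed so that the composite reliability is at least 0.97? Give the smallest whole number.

5

k ≥ ρ*(1−ρ₁)/(ρ₁(1−ρ*)) = 0.97·0.13 / (0.87·0.03) = 4.831.
Smallest integer k = 5.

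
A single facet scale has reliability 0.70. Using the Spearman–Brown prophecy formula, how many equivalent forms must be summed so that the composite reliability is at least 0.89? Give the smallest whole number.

k ≥ ρ*(1−ρ₁)/(ρ₁(1−ρ*)) = 0.89·0.30 / (0.70·0.11) = 3.468.
Smallest integer k = 4.

4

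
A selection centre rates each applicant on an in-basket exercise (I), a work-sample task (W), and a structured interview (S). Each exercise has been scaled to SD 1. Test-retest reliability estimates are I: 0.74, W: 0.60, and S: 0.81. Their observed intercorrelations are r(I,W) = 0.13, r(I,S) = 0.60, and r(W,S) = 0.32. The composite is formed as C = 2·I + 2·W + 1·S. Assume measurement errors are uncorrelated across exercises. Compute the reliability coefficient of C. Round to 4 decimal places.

0.7937

Var(C) = 2² + 2² + 1 + 2·[4·0.13 + 2·0.60 + 2·0.32] = 9 + 4.72 = 13.72.
With uncorrelated errors the cross-covariances are all true-score covariance, so they carry over unchanged; only the diagonal terms shrink to ρᵢσᵢ².
True-score variance = [2²·0.74 + 2²·0.60 + 0.81] + 4.72 = 6.17 + 4.72 = 10.89.
Reliability = 10.89 / 13.72 = 0.7937.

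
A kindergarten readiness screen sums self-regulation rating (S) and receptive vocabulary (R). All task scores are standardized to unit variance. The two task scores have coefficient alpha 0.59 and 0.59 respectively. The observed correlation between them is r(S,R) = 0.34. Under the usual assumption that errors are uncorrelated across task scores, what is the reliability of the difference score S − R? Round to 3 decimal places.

0.379

Var(S−R) = 1 + 1 − 2·0.34 = 2 − 0.68 = 1.32.
Under uncorrelated errors the observed covariances equal the true-score covariances, so only the own-variance terms attenuate.
True-score variance = [0.59 + 0.59] − 0.68 = 1.18 − 0.68 = 0.5.
Reliability = 0.5 / 1.32 = 0.379.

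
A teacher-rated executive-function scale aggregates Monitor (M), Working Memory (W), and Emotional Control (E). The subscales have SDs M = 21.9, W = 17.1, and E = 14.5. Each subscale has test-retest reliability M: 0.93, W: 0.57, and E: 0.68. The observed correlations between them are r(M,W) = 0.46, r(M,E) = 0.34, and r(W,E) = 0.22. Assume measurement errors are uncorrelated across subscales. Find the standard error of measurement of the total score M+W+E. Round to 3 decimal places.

Var(total) = 982.27 + 669.563 = 1651.83.
True-score variance = 755.681 + 669.563 = 1425.24, so reliability = 0.8628.
Error variance = 1651.83 − 1425.24 = 226.589; SEM = √226.589 = 15.053.

15.053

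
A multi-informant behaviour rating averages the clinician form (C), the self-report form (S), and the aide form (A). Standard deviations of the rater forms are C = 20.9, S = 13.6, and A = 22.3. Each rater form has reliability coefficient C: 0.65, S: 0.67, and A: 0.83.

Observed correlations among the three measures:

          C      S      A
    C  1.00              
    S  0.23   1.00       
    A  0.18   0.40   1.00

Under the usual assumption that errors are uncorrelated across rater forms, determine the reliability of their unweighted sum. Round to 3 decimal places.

0.820

Var(C+S+A) = 20.9² + 13.6² + 22.3² + 2·[20.9·13.6·0.23 + 20.9·22.3·0.18 + 13.6·22.3·0.40] = 1119.06 + 541.16 = 1660.22.
Because errors are independent across components, Cov(Tᵢ,Tⱼ) = Cov(Xᵢ,Xⱼ); the off-diagonal part of the true-score variance is the same as above.
True-score variance = [20.9²·0.65 + 13.6²·0.67 + 22.3²·0.83] + 541.16 = 820.6 + 541.16 = 1361.76.
Reliability = 1361.76 / 1660.22 = 0.820.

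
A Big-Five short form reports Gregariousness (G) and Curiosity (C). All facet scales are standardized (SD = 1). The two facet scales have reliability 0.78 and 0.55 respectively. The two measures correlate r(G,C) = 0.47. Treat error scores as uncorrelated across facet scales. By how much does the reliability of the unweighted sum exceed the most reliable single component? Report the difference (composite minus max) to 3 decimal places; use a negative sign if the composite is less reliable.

-0.008

Var(sum) = 2 + 0.94 = 2.94; true-score variance = 1.33 + 0.94 = 2.27; composite reliability = 0.7721.
Max component reliability = 0.7800.
Difference = 0.7721 − 0.7800 = -0.008.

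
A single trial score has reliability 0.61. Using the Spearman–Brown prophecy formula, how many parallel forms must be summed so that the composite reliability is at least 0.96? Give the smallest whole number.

k ≥ ρ*(1−ρ₁)/(ρ₁(1−ρ*)) = 0.96·0.39 / (0.61·0.04) = 15.344.
Smallest integer k = 16.

16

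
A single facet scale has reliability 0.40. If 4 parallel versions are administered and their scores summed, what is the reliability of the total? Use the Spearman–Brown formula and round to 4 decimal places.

ρ_k = kρ / (1 + (k−1)ρ) = 4·0.40 / (1 + 3·0.40) = 1.600 / 2.200 = 0.7273.

0.7273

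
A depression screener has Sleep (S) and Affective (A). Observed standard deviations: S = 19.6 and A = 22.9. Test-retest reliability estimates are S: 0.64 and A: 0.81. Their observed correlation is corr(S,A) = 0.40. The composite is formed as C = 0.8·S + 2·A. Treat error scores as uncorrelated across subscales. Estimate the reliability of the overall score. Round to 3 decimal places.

Var(C) = 0.8²·19.6² + 2²·22.9² + 2·[1.6·19.6·22.9·0.40] = 2343.5 + 574.515 = 2918.02.
Under uncorrelated errors the observed covariances equal the true-score covariances, so only the own-variance terms attenuate.
True-score variance = [0.8²·19.6²·0.64 + 2²·22.9²·0.81] + 574.515 = 1856.44 + 574.515 = 2430.96.
Reliability = 2430.96 / 2918.02 = 0.833.

0.833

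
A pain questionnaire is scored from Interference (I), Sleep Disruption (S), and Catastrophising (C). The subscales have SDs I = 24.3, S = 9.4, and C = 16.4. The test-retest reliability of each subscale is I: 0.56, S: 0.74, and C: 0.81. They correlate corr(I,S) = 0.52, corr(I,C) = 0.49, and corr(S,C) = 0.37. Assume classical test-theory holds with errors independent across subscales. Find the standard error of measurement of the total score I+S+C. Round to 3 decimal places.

18.273

Var(total) = 947.81 + 742.185 = 1689.99.
True-score variance = 613.918 + 742.185 = 1356.1, so reliability = 0.8024.
Error variance = 1689.99 − 1356.1 = 333.892; SEM = √333.892 = 18.273.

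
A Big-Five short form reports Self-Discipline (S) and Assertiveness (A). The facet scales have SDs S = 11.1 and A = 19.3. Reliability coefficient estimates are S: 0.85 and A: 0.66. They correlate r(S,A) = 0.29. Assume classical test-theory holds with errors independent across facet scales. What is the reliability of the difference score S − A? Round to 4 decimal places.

0.6093

Var(S−A) = 11.1² + 19.3² − 2·11.1·19.3·0.29 = 495.7 − 124.253 = 371.447.
Under uncorrelated errors the observed covariances equal the true-score covariances, so only the own-variance terms attenuate.
True-score variance = [11.1²·0.85 + 19.3²·0.66] − 124.253 = 350.572 − 124.253 = 226.319.
Reliability = 226.319 / 371.447 = 0.6093.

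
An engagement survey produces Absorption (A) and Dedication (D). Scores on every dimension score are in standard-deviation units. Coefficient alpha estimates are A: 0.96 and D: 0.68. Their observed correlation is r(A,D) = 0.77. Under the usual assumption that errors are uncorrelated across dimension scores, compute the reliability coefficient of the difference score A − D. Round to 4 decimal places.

0.2174

Var(A−D) = 1 + 1 − 2·0.77 = 2 − 1.54 = 0.46.
Under uncorrelated errors the observed covariances equal the true-score covariances, so only the own-variance terms attenuate.
True-score variance = [0.96 + 0.68] − 1.54 = 1.64 − 1.54 = 0.1.
Reliability = 0.1 / 0.46 = 0.2174.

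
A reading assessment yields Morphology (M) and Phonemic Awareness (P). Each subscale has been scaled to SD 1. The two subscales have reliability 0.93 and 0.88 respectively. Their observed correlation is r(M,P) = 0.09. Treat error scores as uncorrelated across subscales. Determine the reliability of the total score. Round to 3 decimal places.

Var(M+P) = 2 + 2·[0.09] = 2 + 0.18 = 2.18.
Under uncorrelated errors the observed covariances equal the true-score covariances, so only the own-variance terms attenuate.
True-score variance = [0.93 + 0.88] + 0.18 = 1.81 + 0.18 = 1.99.
Reliability = 1.99 / 2.18 = 0.913.

0.913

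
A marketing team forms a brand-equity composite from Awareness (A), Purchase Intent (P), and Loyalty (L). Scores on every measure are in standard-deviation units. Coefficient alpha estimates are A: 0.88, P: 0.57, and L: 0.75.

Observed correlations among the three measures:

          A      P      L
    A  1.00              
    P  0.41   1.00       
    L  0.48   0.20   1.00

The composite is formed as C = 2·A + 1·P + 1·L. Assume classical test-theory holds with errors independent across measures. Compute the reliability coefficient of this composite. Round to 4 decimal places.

0.8835

Var(C) = 2² + 1 + 1 + 2·[2·0.41 + 2·0.48 + 0.20] = 6 + 3.96 = 9.96.
Because errors are independent across components, Cov(Tᵢ,Tⱼ) = Cov(Xᵢ,Xⱼ); the off-diagonal part of the true-score variance is the same as above.
True-score variance = [2²·0.88 + 0.57 + 0.75] + 3.96 = 4.84 + 3.96 = 8.8.
Reliability = 8.8 / 9.96 = 0.8835.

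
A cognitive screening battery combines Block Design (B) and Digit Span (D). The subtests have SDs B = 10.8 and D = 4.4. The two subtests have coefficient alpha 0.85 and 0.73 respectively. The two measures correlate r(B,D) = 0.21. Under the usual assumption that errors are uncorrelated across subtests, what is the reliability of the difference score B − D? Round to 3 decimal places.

0.804

Var(B−D) = 10.8² + 4.4² − 2·10.8·4.4·0.21 = 136 − 19.9584 = 116.042.
Because errors are independent across components, Cov(Tᵢ,Tⱼ) = Cov(Xᵢ,Xⱼ); the off-diagonal part of the true-score variance is the same as above.
True-score variance = [10.8²·0.85 + 4.4²·0.73] − 19.9584 = 113.277 − 19.9584 = 93.3184.
Reliability = 93.3184 / 116.042 = 0.804.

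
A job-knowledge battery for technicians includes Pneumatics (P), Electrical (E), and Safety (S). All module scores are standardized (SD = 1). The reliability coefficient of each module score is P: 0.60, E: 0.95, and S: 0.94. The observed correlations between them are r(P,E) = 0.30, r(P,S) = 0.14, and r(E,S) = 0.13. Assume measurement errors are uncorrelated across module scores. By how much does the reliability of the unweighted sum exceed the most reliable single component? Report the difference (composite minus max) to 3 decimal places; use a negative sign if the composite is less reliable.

Var(sum) = 3 + 1.14 = 4.14; true-score variance = 2.49 + 1.14 = 3.63; composite reliability = 0.8768.
Max component reliability = 0.9500.
Difference = 0.8768 − 0.9500 = -0.073.

-0.073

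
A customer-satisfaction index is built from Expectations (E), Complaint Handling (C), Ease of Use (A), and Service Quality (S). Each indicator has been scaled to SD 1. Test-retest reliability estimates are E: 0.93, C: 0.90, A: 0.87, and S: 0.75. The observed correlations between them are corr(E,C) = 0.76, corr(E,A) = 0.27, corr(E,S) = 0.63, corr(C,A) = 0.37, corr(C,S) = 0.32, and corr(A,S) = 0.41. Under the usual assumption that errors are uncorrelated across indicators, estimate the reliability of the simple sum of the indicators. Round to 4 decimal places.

0.9422

Var(E+C+A+S) = 4 + 2·[0.76 + 0.27 + 0.63 + 0.37 + 0.32 + 0.41] = 4 + 5.52 = 9.52.
Because errors are independent across components, Cov(Tᵢ,Tⱼ) = Cov(Xᵢ,Xⱼ); the off-diagonal part of the true-score variance is the same as above.
True-score variance = [0.93 + 0.90 + 0.87 + 0.75] + 5.52 = 3.45 + 5.52 = 8.97.
Reliability = 8.97 / 9.52 = 0.9422.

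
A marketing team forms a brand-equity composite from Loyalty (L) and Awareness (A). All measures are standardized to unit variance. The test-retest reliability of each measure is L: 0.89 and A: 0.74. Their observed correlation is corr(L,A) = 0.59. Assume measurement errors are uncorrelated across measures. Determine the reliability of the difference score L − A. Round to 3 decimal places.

0.549

Var(L−A) = 1 + 1 − 2·0.59 = 2 − 1.18 = 0.82.
With uncorrelated errors the cross-covariances are all true-score covariance, so they carry over unchanged; only the diagonal terms shrink to ρᵢσᵢ².
True-score variance = [0.89 + 0.74] − 1.18 = 1.63 − 1.18 = 0.45.
Reliability = 0.45 / 0.82 = 0.549.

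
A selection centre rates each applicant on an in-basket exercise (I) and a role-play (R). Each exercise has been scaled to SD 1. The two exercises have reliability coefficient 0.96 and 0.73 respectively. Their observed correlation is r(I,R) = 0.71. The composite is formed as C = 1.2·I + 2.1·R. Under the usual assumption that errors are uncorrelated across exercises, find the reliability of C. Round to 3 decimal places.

Var(C) = 1.2² + 2.1² + 2·[2.52·0.71] = 5.85 + 3.5784 = 9.4284.
With uncorrelated errors the cross-covariances are all true-score covariance, so they carry over unchanged; only the diagonal terms shrink to ρᵢσᵢ².
True-score variance = [1.2²·0.96 + 2.1²·0.73] + 3.5784 = 4.6017 + 3.5784 = 8.1801.
Reliability = 8.1801 / 9.4284 = 0.868.

0.868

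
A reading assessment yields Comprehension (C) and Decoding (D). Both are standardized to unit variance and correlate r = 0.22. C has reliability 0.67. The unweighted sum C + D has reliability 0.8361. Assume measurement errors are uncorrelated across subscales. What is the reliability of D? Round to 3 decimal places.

0.930

Var(C+D) = 2 + 2·0.22 = 2.440.
True-score variance = ρ_C + ρ_D + 2·0.22, so 0.8361 = (0.67 + ρ_D + 0.44) / 2.440.
ρ_D = 0.8361·2.440 − 0.67 − 0.44 = 0.930.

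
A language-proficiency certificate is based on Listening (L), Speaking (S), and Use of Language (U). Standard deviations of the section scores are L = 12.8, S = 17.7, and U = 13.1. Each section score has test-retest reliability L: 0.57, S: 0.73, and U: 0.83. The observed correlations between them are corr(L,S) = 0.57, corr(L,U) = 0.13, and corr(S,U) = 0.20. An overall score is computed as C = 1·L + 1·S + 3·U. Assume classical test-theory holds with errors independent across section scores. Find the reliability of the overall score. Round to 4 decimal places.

0.8447

Var(C) = 12.8² + 17.7² + 3²·13.1² + 2·[12.8·17.7·0.57 + 3·12.8·13.1·0.13 + 3·17.7·13.1·0.20] = 2021.62 + 667.313 = 2688.93.
With uncorrelated errors the cross-covariances are all true-score covariance, so they carry over unchanged; only the diagonal terms shrink to ρᵢσᵢ².
True-score variance = [12.8²·0.57 + 17.7²·0.73 + 3²·13.1²·0.83] + 667.313 = 1604.02 + 667.313 = 2271.33.
Reliability = 2271.33 / 2688.93 = 0.8447.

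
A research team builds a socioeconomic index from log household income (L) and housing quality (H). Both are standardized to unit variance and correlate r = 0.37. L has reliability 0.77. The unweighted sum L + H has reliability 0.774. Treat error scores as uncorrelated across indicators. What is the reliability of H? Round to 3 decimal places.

Var(L+H) = 2 + 2·0.37 = 2.740.
True-score variance = ρ_L + ρ_H + 2·0.37, so 0.774 = (0.77 + ρ_H + 0.74) / 2.740.
ρ_H = 0.774·2.740 − 0.77 − 0.74 = 0.611.

0.611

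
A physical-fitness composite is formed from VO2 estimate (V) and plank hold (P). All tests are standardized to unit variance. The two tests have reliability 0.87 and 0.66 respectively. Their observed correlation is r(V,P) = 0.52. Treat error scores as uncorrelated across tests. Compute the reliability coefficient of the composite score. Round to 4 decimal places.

0.8454

Var(V+P) = 2 + 2·[0.52] = 2 + 1.04 = 3.04.
Because errors are independent across components, Cov(Tᵢ,Tⱼ) = Cov(Xᵢ,Xⱼ); the off-diagonal part of the true-score variance is the same as above.
True-score variance = [0.87 + 0.66] + 1.04 = 1.53 + 1.04 = 2.57.
Reliability = 2.57 / 3.04 = 0.8454.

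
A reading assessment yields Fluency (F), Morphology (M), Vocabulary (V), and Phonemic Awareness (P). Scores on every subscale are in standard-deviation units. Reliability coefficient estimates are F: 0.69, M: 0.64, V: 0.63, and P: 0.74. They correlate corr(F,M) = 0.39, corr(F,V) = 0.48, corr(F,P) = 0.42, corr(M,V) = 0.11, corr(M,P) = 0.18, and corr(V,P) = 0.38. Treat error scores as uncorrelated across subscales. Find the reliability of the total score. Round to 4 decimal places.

Var(F+M+V+P) = 4 + 2·[0.39 + 0.48 + 0.42 + 0.11 + 0.18 + 0.38] = 4 + 3.92 = 7.92.
Because errors are independent across components, Cov(Tᵢ,Tⱼ) = Cov(Xᵢ,Xⱼ); the off-diagonal part of the true-score variance is the same as above.
True-score variance = [0.69 + 0.64 + 0.63 + 0.74] + 3.92 = 2.7 + 3.92 = 6.62.
Reliability = 6.62 / 7.92 = 0.8359.

0.8359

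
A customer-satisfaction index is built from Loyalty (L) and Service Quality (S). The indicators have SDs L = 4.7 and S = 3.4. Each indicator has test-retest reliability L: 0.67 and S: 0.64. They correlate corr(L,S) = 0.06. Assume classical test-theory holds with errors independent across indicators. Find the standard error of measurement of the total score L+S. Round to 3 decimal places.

Var(total) = 33.65 + 1.9176 = 35.5676.
True-score variance = 22.1987 + 1.9176 = 24.1163, so reliability = 0.6780.
Error variance = 35.5676 − 24.1163 = 11.4513; SEM = √11.4513 = 3.384.

3.384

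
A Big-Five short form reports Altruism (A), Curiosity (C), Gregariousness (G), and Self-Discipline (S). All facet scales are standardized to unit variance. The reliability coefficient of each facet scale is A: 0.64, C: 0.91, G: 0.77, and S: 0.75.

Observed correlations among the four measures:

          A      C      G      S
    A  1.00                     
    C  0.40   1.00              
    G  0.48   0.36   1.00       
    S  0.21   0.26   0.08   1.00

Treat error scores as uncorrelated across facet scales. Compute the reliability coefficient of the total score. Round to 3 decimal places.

0.877

Var(A+C+G+S) = 4 + 2·[0.40 + 0.48 + 0.21 + 0.36 + 0.26 + 0.08] = 4 + 3.58 = 7.58.
Under uncorrelated errors the observed covariances equal the true-score covariances, so only the own-variance terms attenuate.
True-score variance = [0.64 + 0.91 + 0.77 + 0.75] + 3.58 = 3.07 + 3.58 = 6.65.
Reliability = 6.65 / 7.58 = 0.877.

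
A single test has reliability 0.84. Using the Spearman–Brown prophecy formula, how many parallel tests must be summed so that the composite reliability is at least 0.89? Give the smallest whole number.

2

k ≥ ρ*(1−ρ₁)/(ρ₁(1−ρ*)) = 0.89·0.16 / (0.84·0.11) = 1.541.
Smallest integer k = 2.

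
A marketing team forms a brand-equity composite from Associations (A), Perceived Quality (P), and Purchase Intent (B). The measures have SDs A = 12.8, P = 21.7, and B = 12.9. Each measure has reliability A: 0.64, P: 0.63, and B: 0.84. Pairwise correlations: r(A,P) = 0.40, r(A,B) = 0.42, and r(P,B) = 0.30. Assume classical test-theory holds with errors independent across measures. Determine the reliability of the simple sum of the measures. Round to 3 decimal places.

0.805

Var(A+P+B) = 12.8² + 21.7² + 12.9² + 2·[12.8·21.7·0.40 + 12.8·12.9·0.42 + 21.7·12.9·0.30] = 801.14 + 528.867 = 1330.01.
With uncorrelated errors the cross-covariances are all true-score covariance, so they carry over unchanged; only the diagonal terms shrink to ρᵢσᵢ².
True-score variance = [12.8²·0.64 + 21.7²·0.63 + 12.9²·0.84] + 528.867 = 541.303 + 528.867 = 1070.17.
Reliability = 1070.17 / 1330.01 = 0.805.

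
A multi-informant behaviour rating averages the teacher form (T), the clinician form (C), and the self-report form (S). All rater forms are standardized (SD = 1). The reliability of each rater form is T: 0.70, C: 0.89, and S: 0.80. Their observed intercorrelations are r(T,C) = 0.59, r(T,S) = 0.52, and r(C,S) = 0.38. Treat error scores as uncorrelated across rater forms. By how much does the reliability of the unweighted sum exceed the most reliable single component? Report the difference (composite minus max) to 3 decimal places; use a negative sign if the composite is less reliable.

0.008

Var(sum) = 3 + 2.98 = 5.98; true-score variance = 2.39 + 2.98 = 5.37; composite reliability = 0.8980.
Max component reliability = 0.8900.
Difference = 0.8980 − 0.8900 = 0.008.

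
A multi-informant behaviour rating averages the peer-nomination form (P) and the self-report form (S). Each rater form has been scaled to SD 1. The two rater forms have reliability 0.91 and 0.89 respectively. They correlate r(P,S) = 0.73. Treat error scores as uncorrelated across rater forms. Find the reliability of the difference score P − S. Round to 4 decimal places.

0.6296

Var(P−S) = 1 + 1 − 2·0.73 = 2 − 1.46 = 0.54.
With uncorrelated errors the cross-covariances are all true-score covariance, so they carry over unchanged; only the diagonal terms shrink to ρᵢσᵢ².
True-score variance = [0.91 + 0.89] − 1.46 = 1.8 − 1.46 = 0.34.
Reliability = 0.34 / 0.54 = 0.6296.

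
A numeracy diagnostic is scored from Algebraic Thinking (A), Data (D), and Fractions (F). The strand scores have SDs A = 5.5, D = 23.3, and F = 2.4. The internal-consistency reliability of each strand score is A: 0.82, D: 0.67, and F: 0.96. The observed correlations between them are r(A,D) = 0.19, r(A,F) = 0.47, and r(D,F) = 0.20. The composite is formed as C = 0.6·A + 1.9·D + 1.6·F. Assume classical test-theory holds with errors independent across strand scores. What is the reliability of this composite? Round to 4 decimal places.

Var(C) = 0.6²·5.5² + 1.9²·23.3² + 1.6²·2.4² + 2·[1.14·5.5·23.3·0.19 + 0.96·5.5·2.4·0.47 + 3.04·23.3·2.4·0.20] = 1985.47 + 135.425 = 2120.89.
Under uncorrelated errors the observed covariances equal the true-score covariances, so only the own-variance terms attenuate.
True-score variance = [0.6²·5.5²·0.82 + 1.9²·23.3²·0.67 + 1.6²·2.4²·0.96] + 135.425 = 1336.17 + 135.425 = 1471.6.
Reliability = 1471.6 / 2120.89 = 0.6939.

0.6939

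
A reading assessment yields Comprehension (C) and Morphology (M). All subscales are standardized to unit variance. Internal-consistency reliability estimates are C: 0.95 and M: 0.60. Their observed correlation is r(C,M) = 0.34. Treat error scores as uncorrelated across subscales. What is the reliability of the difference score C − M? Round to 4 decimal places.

Var(C−M) = 1 + 1 − 2·0.34 = 2 − 0.68 = 1.32.
Because errors are independent across components, Cov(Tᵢ,Tⱼ) = Cov(Xᵢ,Xⱼ); the off-diagonal part of the true-score variance is the same as above.
True-score variance = [0.95 + 0.60] − 0.68 = 1.55 − 0.68 = 0.87.
Reliability = 0.87 / 1.32 = 0.6591.

0.6591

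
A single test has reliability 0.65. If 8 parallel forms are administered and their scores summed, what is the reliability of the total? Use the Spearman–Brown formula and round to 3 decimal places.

0.937

ρ_k = kρ / (1 + (k−1)ρ) = 8·0.65 / (1 + 7·0.65) = 5.200 / 5.550 = 0.937.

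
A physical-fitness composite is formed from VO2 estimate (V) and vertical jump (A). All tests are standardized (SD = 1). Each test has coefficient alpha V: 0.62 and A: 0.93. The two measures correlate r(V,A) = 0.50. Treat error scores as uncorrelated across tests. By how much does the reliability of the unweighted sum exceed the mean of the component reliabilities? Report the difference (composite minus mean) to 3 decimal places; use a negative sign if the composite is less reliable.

0.075

Var(sum) = 2 + 1 = 3; true-score variance = 1.55 + 1 = 2.55; composite reliability = 0.8500.
Mean component reliability = 0.7750.
Difference = 0.8500 − 0.7750 = 0.075.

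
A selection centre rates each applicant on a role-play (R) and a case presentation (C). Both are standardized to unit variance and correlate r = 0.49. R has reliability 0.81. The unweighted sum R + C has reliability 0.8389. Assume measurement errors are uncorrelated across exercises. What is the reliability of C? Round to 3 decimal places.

Var(R+C) = 2 + 2·0.49 = 2.980.
True-score variance = ρ_R + ρ_C + 2·0.49, so 0.8389 = (0.81 + ρ_C + 0.98) / 2.980.
ρ_C = 0.8389·2.980 − 0.81 − 0.98 = 0.710.

0.710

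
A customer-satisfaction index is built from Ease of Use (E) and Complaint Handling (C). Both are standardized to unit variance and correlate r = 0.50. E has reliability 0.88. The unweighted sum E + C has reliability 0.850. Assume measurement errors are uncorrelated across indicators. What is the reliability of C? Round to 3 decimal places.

0.670

Var(E+C) = 2 + 2·0.50 = 3.000.
True-score variance = ρ_E + ρ_C + 2·0.50, so 0.850 = (0.88 + ρ_C + 1.00) / 3.000.
ρ_C = 0.850·3.000 − 0.88 − 1.00 = 0.670.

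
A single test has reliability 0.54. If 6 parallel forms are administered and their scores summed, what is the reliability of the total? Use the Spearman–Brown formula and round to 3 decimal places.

0.876

ρ_k = kρ / (1 + (k−1)ρ) = 6·0.54 / (1 + 5·0.54) = 3.240 / 3.700 = 0.876.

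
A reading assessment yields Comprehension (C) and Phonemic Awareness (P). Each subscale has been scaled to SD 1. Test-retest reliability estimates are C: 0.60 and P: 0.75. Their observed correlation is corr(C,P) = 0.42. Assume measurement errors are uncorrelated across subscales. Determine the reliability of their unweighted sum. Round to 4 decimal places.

Var(C+P) = 2 + 2·[0.42] = 2 + 0.84 = 2.84.
With uncorrelated errors the cross-covariances are all true-score covariance, so they carry over unchanged; only the diagonal terms shrink to ρᵢσᵢ².
True-score variance = [0.60 + 0.75] + 0.84 = 1.35 + 0.84 = 2.19.
Reliability = 2.19 / 2.84 = 0.7711.

0.7711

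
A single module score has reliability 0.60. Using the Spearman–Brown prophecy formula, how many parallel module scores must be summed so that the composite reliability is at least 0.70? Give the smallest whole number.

k ≥ ρ*(1−ρ₁)/(ρ₁(1−ρ*)) = 0.70·0.40 / (0.60·0.30) = 1.556.
Smallest integer k = 2.

2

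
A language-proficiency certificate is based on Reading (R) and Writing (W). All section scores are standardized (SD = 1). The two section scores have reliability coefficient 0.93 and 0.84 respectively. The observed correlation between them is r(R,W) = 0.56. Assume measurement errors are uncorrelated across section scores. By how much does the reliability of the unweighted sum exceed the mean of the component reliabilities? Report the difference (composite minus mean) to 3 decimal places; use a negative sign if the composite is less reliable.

0.041

Var(sum) = 2 + 1.12 = 3.12; true-score variance = 1.77 + 1.12 = 2.89; composite reliability = 0.9263.
Mean component reliability = 0.8850.
Difference = 0.9263 − 0.8850 = 0.041.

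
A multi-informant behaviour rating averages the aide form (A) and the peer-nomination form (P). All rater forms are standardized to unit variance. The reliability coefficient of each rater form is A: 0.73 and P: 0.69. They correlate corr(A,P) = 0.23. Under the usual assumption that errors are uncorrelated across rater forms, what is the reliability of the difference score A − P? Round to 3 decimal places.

0.623

Var(A−P) = 1 + 1 − 2·0.23 = 2 − 0.46 = 1.54.
With uncorrelated errors the cross-covariances are all true-score covariance, so they carry over unchanged; only the diagonal terms shrink to ρᵢσᵢ².
True-score variance = [0.73 + 0.69] − 0.46 = 1.42 − 0.46 = 0.96.
Reliability = 0.96 / 1.54 = 0.623.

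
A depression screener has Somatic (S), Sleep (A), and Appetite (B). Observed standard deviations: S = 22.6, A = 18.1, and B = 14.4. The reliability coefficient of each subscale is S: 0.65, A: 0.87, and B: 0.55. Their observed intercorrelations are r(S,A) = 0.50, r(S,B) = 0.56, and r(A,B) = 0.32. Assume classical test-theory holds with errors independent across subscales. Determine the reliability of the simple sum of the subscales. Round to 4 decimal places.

Var(S+A+B) = 22.6² + 18.1² + 14.4² + 2·[22.6·18.1·0.50 + 22.6·14.4·0.56 + 18.1·14.4·0.32] = 1045.73 + 940.362 = 1986.09.
Because errors are independent across components, Cov(Tᵢ,Tⱼ) = Cov(Xᵢ,Xⱼ); the off-diagonal part of the true-score variance is the same as above.
True-score variance = [22.6²·0.65 + 18.1²·0.87 + 14.4²·0.55] + 940.362 = 731.063 + 940.362 = 1671.43.
Reliability = 1671.43 / 1986.09 = 0.8416.

0.8416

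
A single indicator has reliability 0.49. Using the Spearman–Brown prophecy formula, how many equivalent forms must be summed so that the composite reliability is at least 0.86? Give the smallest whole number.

7

k ≥ ρ*(1−ρ₁)/(ρ₁(1−ρ*)) = 0.86·0.51 / (0.49·0.14) = 6.394.
Smallest integer k = 7.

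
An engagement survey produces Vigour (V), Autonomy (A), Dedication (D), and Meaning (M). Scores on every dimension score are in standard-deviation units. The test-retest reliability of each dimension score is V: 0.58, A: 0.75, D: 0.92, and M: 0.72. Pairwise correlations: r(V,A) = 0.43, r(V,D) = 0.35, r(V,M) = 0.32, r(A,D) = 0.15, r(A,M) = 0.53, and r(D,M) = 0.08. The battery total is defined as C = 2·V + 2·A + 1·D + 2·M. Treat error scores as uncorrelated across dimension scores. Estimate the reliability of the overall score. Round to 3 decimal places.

0.848

Var(C) = 2² + 2² + 1 + 2² + 2·[4·0.43 + 2·0.35 + 4·0.32 + 2·0.15 + 4·0.53 + 2·0.08] = 13 + 12.56 = 25.56.
With uncorrelated errors the cross-covariances are all true-score covariance, so they carry over unchanged; only the diagonal terms shrink to ρᵢσᵢ².
True-score variance = [2²·0.58 + 2²·0.75 + 0.92 + 2²·0.72] + 12.56 = 9.12 + 12.56 = 21.68.
Reliability = 21.68 / 25.56 = 0.848.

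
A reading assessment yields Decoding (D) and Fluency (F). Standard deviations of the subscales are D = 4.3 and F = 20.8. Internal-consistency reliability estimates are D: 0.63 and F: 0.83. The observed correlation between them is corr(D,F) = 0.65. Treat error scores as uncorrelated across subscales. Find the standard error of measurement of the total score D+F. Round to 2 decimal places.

Var(total) = 451.13 + 116.272 = 567.402.
True-score variance = 370.74 + 116.272 = 487.012, so reliability = 0.8583.
Error variance = 567.402 − 487.012 = 80.3901; SEM = √80.3901 = 8.97.

8.97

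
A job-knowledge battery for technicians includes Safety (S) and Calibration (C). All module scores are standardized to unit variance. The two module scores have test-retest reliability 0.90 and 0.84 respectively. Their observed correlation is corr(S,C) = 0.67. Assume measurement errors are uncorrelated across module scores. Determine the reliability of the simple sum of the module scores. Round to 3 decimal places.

Var(S+C) = 2 + 2·[0.67] = 2 + 1.34 = 3.34.
With uncorrelated errors the cross-covariances are all true-score covariance, so they carry over unchanged; only the diagonal terms shrink to ρᵢσᵢ².
True-score variance = [0.90 + 0.84] + 1.34 = 1.74 + 1.34 = 3.08.
Reliability = 3.08 / 3.34 = 0.922.

0.922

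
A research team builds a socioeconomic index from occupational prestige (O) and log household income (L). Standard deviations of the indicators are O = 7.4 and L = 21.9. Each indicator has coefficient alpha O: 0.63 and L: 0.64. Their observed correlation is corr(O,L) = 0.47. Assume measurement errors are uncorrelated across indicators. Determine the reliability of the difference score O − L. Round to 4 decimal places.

Var(O−L) = 7.4² + 21.9² − 2·7.4·21.9·0.47 = 534.37 − 152.336 = 382.034.
With uncorrelated errors the cross-covariances are all true-score covariance, so they carry over unchanged; only the diagonal terms shrink to ρᵢσᵢ².
True-score variance = [7.4²·0.63 + 21.9²·0.64] − 152.336 = 341.449 − 152.336 = 189.113.
Reliability = 189.113 / 382.034 = 0.4950.

0.4950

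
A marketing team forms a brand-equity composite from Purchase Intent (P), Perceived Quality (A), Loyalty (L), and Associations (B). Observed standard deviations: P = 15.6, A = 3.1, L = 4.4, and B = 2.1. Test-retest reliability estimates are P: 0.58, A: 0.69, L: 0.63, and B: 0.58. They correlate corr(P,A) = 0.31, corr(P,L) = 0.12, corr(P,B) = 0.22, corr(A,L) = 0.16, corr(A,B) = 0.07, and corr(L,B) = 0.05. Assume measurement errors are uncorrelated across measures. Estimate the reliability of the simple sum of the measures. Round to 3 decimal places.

0.668

Var(P+A+L+B) = 15.6² + 3.1² + 4.4² + 2.1² + 2·[15.6·3.1·0.31 + 15.6·4.4·0.12 + 15.6·2.1·0.22 + 3.1·4.4·0.16 + 3.1·2.1·0.07 + 4.4·2.1·0.05] = 276.74 + 67.0714 = 343.811.
Because errors are independent across components, Cov(Tᵢ,Tⱼ) = Cov(Xᵢ,Xⱼ); the off-diagonal part of the true-score variance is the same as above.
True-score variance = [15.6²·0.58 + 3.1²·0.69 + 4.4²·0.63 + 2.1²·0.58] + 67.0714 = 162.534 + 67.0714 = 229.606.
Reliability = 229.606 / 343.811 = 0.668.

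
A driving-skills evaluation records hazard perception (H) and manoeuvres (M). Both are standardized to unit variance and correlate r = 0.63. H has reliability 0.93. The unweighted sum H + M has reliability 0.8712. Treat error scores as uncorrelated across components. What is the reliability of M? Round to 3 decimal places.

0.650

Var(H+M) = 2 + 2·0.63 = 3.260.
True-score variance = ρ_H + ρ_M + 2·0.63, so 0.8712 = (0.93 + ρ_M + 1.26) / 3.260.
ρ_M = 0.8712·3.260 − 0.93 − 1.26 = 0.650.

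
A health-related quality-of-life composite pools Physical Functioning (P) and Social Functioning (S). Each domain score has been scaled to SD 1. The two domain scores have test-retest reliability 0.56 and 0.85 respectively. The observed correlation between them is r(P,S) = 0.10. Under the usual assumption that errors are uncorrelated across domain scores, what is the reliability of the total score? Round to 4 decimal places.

Var(P+S) = 2 + 2·[0.10] = 2 + 0.2 = 2.2.
With uncorrelated errors the cross-covariances are all true-score covariance, so they carry over unchanged; only the diagonal terms shrink to ρᵢσᵢ².
True-score variance = [0.56 + 0.85] + 0.2 = 1.41 + 0.2 = 1.61.
Reliability = 1.61 / 2.2 = 0.7318.

0.7318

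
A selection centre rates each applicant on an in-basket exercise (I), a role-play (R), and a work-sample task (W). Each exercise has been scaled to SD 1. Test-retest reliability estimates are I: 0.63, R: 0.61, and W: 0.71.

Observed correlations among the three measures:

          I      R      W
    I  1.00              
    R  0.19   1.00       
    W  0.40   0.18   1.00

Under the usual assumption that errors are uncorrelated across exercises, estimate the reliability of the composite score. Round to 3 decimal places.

0.769

Var(I+R+W) = 3 + 2·[0.19 + 0.40 + 0.18] = 3 + 1.54 = 4.54.
Under uncorrelated errors the observed covariances equal the true-score covariances, so only the own-variance terms attenuate.
True-score variance = [0.63 + 0.61 + 0.71] + 1.54 = 1.95 + 1.54 = 3.49.
Reliability = 3.49 / 4.54 = 0.769.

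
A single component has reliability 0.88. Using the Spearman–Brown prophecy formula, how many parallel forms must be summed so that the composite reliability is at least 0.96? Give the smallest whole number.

k ≥ ρ*(1−ρ₁)/(ρ₁(1−ρ*)) = 0.96·0.12 / (0.88·0.04) = 3.273.
Smallest integer k = 4.

4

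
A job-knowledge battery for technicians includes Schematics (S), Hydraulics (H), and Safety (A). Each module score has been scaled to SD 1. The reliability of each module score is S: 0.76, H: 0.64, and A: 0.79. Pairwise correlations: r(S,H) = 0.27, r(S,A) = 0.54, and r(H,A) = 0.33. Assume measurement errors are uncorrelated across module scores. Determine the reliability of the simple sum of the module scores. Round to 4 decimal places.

0.8466

Var(S+H+A) = 3 + 2·[0.27 + 0.54 + 0.33] = 3 + 2.28 = 5.28.
With uncorrelated errors the cross-covariances are all true-score covariance, so they carry over unchanged; only the diagonal terms shrink to ρᵢσᵢ².
True-score variance = [0.76 + 0.64 + 0.79] + 2.28 = 2.19 + 2.28 = 4.47.
Reliability = 4.47 / 5.28 = 0.8466.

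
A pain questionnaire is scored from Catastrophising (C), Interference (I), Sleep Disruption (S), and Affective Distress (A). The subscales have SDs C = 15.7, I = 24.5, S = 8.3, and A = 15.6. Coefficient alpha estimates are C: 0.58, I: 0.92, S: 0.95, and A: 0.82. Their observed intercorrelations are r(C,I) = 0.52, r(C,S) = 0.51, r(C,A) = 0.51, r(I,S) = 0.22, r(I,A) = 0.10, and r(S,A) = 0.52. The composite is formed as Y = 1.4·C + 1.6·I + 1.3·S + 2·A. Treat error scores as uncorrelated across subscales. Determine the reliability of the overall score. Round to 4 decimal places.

0.9115

Var(Y) = 1.4²·15.7² + 1.6²·24.5² + 1.3²·8.3² + 2²·15.6² + 2·[2.24·15.7·24.5·0.52 + 1.82·15.7·8.3·0.51 + 2.8·15.7·15.6·0.51 + 2.08·24.5·8.3·0.22 + 3.2·24.5·15.6·0.10 + 2.6·8.3·15.6·0.52] = 3109.62 + 2618.31 = 5727.93.
With uncorrelated errors the cross-covariances are all true-score covariance, so they carry over unchanged; only the diagonal terms shrink to ρᵢσᵢ².
True-score variance = [1.4²·15.7²·0.58 + 1.6²·24.5²·0.92 + 1.3²·8.3²·0.95 + 2²·15.6²·0.82] + 2618.31 = 2602.74 + 2618.31 = 5221.05.
Reliability = 5221.05 / 5727.93 = 0.9115.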